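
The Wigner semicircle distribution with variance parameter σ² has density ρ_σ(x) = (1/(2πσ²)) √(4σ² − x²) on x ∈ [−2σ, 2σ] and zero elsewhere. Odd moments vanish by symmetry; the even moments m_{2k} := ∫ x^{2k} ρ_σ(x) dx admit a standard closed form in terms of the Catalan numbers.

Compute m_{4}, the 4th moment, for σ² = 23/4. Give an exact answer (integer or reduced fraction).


By the scaled semicircle moment identity, m_{2k} = σ^{2k} · C_k with k = 2.
C_2 = (1/(k+1)) · C(2k, k) = (1/3) · C(4, 2) = (1/3) · 6 = 2.
σ^{2k} = (σ²)^k = (23/4)^2 = 529/16.

Therefore m_{4} = σ^{4} · C_2 = (529/16) · 2 = 529/8.


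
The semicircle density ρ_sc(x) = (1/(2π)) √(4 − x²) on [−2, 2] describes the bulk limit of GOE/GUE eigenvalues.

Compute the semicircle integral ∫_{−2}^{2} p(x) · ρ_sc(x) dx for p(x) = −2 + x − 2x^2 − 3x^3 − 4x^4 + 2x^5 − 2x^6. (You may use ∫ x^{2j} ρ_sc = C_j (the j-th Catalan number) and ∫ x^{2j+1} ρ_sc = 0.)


Write p(x) = Σ a_i x^i, split into monomials and integrate each against ρ_sc separately.
Using ∫ x^{2j} ρ_sc = C_j = (1/(j+1)) C(2j, j) (Catalan numbers) and ∫ x^{2j+1} ρ_sc = 0 (odd monomials vanish by symmetry):
  i = 0 (even): a_0 · C_{0} = -2 · 1 = -2
  i = 1 (odd): ∫ x^1 ρ_sc = 0 (vanishes)
  i = 2 (even): a_2 · C_{1} = -2 · 1 = -2
  i = 3 (odd): ∫ x^3 ρ_sc = 0 (vanishes)
  i = 4 (even): a_4 · C_{2} = -4 · 2 = -8
  i = 5 (odd): ∫ x^5 ρ_sc = 0 (vanishes)
  i = 6 (even): a_6 · C_{3} = -2 · 5 = -10

Summing the contributions: ∫_{−2}^{2} p(x) ρ_sc(x) dx = (-2) + (-2) + (-8) + (-10) = -22.


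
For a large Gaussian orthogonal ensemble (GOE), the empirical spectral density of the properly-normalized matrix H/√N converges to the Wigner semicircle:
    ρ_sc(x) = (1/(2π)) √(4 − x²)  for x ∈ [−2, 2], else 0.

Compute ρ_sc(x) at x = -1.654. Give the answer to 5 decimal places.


ρ_sc(x) = (1/(2π)) √(4 − x²). With x = -1.654:
  4 − x² = 4 − (-1.654)² = 4 − 2.735716 = 1.264284.
  √(4 − x²) = 1.124404.
  1/(2π) = 0.159155.
  ρ_sc(-1.654) = 0.159155 · 1.124404 = 0.178954.

Rounded to 5 decimal places: ρ_sc(-1.654) ≈ 0.17895.


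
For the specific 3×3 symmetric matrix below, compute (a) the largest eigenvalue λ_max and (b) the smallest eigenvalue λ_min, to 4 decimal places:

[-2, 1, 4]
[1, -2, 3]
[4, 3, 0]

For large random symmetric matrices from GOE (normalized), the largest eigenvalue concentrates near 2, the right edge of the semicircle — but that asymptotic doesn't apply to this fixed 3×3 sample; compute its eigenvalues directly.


Since M is real symmetric, all three eigenvalues are real; they are the roots of det(λI − M) = λ³ − (tr M) λ² + s λ − det M, where s is the sum of the principal 2×2 minors.
tr M = -2 + (-2) + 0 = -4.
s = ((-2)·(-2) − 1²) + ((-2)·0 − 4²) + ((-2)·0 − 3²) = 3 + (-16) + (-9) = -22.
det M (expand along row 1) = (-2)·(-9) − 1·(-12) + 4·11 = 74.
Characteristic polynomial: λ³ + 4λ² − 22λ − 74 = 0.
Substitute λ = y + (tr M)/3 = y − 1.333333 to remove the quadratic term: y³ + p·y + q = 0 with p = s − (tr M)²/3 = -27.333333 and q = −2(tr M)³/27 + (tr M)·s/3 − det M = -39.925926.
Three real roots ⇒ use the trigonometric (Viète) form: r = 2√(−p/3) = 6.036923, φ = arccos(3q/(p·r)) = arccos(0.725885) = 0.758476 rad.
y_k = r·cos(φ/3 − 2πk/3) for k = 0, 1, 2 gives y = 5.845007, -1.614737, -4.230270.
λ_k = y_k − 1.333333 gives λ = 4.5117, -2.9481, -5.5636 (check: the sum is -4.0000 = tr M).

Hence λ_max = 4.5117 and λ_min = -5.5636.


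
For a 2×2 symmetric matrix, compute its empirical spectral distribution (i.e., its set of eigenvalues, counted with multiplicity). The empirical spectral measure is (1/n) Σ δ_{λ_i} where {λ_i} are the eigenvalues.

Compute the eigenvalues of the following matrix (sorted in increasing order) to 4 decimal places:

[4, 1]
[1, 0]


Since M is real symmetric, both eigenvalues are real; they are the roots of det(λI − M) = λ² − (tr M) λ + det M.
tr M = 4 + 0 = 4.
det M = 4·0 − 1² = 0 − 1 = -1.
Characteristic polynomial: λ² − 4λ − 1 = 0.
Discriminant Δ = (tr M)² − 4·det M = 16 − (-4) = 20; √Δ = 4.472136.
λ = (tr M ± √Δ)/2 = (4 ± 4.472136)/2, giving (tr M − √Δ)/2 = -0.2361 and (tr M + √Δ)/2 = 4.2361.

Eigenvalues sorted in increasing order: [-0.2361, 4.2361].


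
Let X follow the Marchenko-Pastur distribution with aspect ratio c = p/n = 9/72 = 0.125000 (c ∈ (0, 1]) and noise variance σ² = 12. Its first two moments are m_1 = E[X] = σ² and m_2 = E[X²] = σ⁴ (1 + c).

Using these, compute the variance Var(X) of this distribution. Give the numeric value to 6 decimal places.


m_1 = E[X] = σ² = 12, so m_1² = 144.
m_2 = E[X²] = σ⁴ (1 + c) = 144 · (1 + 0.125000) = 144 · 1.125000 = 162.000000.
(Note m_2 − m_1² simplifies to c · σ⁴ = 0.125000 · 144.)

Var(X) = m_2 − m_1² = 162.000000 − 144 = 18.000000.


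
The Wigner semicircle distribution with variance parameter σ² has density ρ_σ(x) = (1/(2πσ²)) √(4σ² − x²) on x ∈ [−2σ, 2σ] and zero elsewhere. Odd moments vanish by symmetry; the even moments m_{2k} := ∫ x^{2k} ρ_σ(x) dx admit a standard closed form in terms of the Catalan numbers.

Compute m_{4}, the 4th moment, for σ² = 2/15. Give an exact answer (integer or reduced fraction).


By the scaled semicircle moment identity, m_{2k} = σ^{2k} · C_k with k = 2.
C_2 = (1/(k+1)) · C(2k, k) = (1/3) · C(4, 2) = (1/3) · 6 = 2.
σ^{2k} = (σ²)^k = (2/15)^2 = 4/225.

Therefore m_{4} = σ^{4} · C_2 = (4/225) · 2 = 8/225.


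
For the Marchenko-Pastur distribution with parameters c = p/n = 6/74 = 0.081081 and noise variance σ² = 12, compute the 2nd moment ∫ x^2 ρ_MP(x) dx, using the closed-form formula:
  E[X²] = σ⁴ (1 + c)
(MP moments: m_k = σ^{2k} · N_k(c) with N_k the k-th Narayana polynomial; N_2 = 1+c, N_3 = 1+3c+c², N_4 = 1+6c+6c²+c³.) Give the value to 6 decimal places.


E[X²] = σ⁴ (1 + c) (second MP moment). With σ² = 12 (so σ⁴ = 144) and c = 6/74 = 0.081081: E[X²] = 144 · (1 + 0.081081) = 144 · 1.081081.

So E[X^2] = 155.675676.


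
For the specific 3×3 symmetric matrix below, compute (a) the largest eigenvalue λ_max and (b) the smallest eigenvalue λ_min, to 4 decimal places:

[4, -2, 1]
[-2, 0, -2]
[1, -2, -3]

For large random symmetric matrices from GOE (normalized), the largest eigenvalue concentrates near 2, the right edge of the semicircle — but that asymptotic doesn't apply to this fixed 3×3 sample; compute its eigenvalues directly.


Since M is real symmetric, all three eigenvalues are real; they are the roots of det(λI − M) = λ³ − (tr M) λ² + s λ − det M, where s is the sum of the principal 2×2 minors.
tr M = 4 + 0 + (-3) = 1.
s = (4·0 − (-2)²) + (4·(-3) − 1²) + (0·(-3) − (-2)²) = -4 + (-13) + (-4) = -21.
det M (expand along row 1) = 4·(-4) − (-2)·8 + 1·4 = 4.
Characteristic polynomial: λ³ − λ² − 21λ − 4 = 0.
Substitute λ = y + (tr M)/3 = y + 0.333333 to remove the quadratic term: y³ + p·y + q = 0 with p = s − (tr M)²/3 = -21.333333 and q = −2(tr M)³/27 + (tr M)·s/3 − det M = -11.074074.
Three real roots ⇒ use the trigonometric (Viète) form: r = 2√(−p/3) = 5.333333, φ = arccos(3q/(p·r)) = arccos(0.291992) = 1.274487 rad.
y_k = r·cos(φ/3 − 2πk/3) for k = 0, 1, 2 gives y = 4.859249, -0.525916, -4.333333.
λ_k = y_k + 0.333333 gives λ = 5.1926, -0.1926, -4.0000 (check: the sum is 1.0000 = tr M).

Hence λ_max = 5.1926 and λ_min = -4.0000.


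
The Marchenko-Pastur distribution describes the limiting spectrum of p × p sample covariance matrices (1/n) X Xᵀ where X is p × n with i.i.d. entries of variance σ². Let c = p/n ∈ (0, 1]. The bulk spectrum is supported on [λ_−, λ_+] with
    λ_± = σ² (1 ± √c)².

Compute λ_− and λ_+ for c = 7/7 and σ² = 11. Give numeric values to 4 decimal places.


c = 7/7 = 1.000000; √c = 1.000000.
λ_− = σ² (1 − √c)² = 11 · (1 − 1.000000)² = 11 · (0.000000)² = 0.000000.
λ_+ = σ² (1 + √c)² = 11 · (1 + 1.000000)² = 11 · (2.000000)² = 44.000000.

Rounded to 4 decimal places: λ_− ≈ 0.0000, λ_+ ≈ 44.0000.


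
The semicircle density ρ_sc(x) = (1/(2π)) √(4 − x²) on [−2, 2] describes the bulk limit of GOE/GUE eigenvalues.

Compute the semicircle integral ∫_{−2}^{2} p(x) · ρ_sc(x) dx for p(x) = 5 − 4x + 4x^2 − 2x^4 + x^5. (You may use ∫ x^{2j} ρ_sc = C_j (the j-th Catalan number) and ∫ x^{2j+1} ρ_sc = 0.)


Write p(x) = Σ a_i x^i, split into monomials and integrate each against ρ_sc separately.
Using ∫ x^{2j} ρ_sc = C_j = (1/(j+1)) C(2j, j) (Catalan numbers) and ∫ x^{2j+1} ρ_sc = 0 (odd monomials vanish by symmetry):
  i = 0 (even): a_0 · C_{0} = 5 · 1 = 5
  i = 1 (odd): ∫ x^1 ρ_sc = 0 (vanishes)
  i = 2 (even): a_2 · C_{1} = 4 · 1 = 4
  i = 4 (even): a_4 · C_{2} = -2 · 2 = -4
  i = 5 (odd): ∫ x^5 ρ_sc = 0 (vanishes)

Summing the contributions: ∫_{−2}^{2} p(x) ρ_sc(x) dx = 5 + 4 + (-4) = 5.


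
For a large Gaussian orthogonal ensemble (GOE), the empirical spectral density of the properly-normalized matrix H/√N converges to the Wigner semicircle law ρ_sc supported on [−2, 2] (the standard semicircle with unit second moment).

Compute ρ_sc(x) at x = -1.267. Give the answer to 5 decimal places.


ρ_sc(x) = (1/(2π)) √(4 − x²). With x = -1.267:
  4 − x² = 4 − (-1.267)² = 4 − 1.605289 = 2.394711.
  √(4 − x²) = 1.547485.
  1/(2π) = 0.159155.
  ρ_sc(-1.267) = 0.159155 · 1.547485 = 0.246290.

Rounded to 5 decimal places: ρ_sc(-1.267) ≈ 0.24629.


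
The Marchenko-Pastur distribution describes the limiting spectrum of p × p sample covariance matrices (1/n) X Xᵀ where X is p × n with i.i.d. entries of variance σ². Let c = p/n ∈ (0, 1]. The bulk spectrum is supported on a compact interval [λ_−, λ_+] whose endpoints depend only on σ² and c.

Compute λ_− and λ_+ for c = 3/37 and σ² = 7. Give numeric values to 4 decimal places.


c = 3/37 = 0.081081; √c = 0.284747.
λ_− = σ² (1 − √c)² = 7 · (1 − 0.284747)² = 7 · (0.715253)² = 3.581104.
λ_+ = σ² (1 + √c)² = 7 · (1 + 0.284747)² = 7 · (1.284747)² = 11.554031.

Rounded to 4 decimal places: λ_− ≈ 3.5811, λ_+ ≈ 11.5540.


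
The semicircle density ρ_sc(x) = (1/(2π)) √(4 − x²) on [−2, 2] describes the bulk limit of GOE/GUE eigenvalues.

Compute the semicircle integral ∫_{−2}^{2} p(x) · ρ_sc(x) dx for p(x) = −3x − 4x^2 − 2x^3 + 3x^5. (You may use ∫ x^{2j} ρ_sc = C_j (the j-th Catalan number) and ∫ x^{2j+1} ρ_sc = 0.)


Write p(x) = Σ a_i x^i, split into monomials and integrate each against ρ_sc separately.
Using ∫ x^{2j} ρ_sc = C_j = (1/(j+1)) C(2j, j) (Catalan numbers) and ∫ x^{2j+1} ρ_sc = 0 (odd monomials vanish by symmetry):
  i = 1 (odd): ∫ x^1 ρ_sc = 0 (vanishes)
  i = 2 (even): a_2 · C_{1} = -4 · 1 = -4
  i = 3 (odd): ∫ x^3 ρ_sc = 0 (vanishes)
  i = 5 (odd): ∫ x^5 ρ_sc = 0 (vanishes)

Summing the contributions: ∫_{−2}^{2} p(x) ρ_sc(x) dx = -4.


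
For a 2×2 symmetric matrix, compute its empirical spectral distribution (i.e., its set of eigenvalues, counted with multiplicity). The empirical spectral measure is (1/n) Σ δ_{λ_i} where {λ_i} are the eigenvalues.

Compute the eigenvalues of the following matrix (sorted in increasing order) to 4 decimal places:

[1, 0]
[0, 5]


Since M is real symmetric, both eigenvalues are real; they are the roots of det(λI − M) = λ² − (tr M) λ + det M.
tr M = 1 + 5 = 6.
det M = 1·5 − 0² = 5 − 0 = 5.
Characteristic polynomial: λ² − 6λ + 5 = 0.
Discriminant Δ = (tr M)² − 4·det M = 36 − 20 = 16; √Δ = 4.000000.
λ = (tr M ± √Δ)/2 = (6 ± 4.000000)/2, giving (tr M − √Δ)/2 = 1.0000 and (tr M + √Δ)/2 = 5.0000.

Eigenvalues sorted in increasing order: [1.0000, 5.0000].


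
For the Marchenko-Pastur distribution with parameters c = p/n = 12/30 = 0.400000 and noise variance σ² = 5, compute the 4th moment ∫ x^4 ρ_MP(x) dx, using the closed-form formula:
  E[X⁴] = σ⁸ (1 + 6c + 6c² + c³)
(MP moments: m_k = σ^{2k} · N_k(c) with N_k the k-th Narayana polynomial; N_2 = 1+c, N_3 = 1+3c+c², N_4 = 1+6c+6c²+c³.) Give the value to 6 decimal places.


E[X⁴] = σ⁸ (1 + 6c + 6c² + c³) (fourth MP moment). With σ² = 5 (so σ⁸ = 625) and c = 12/30 = 0.400000: E[X⁴] = 625 · (1 + 6·0.400000 + 6·(0.400000)² + (0.400000)³) = 625 · 4.424000.

So E[X^4] = 2765.000000.


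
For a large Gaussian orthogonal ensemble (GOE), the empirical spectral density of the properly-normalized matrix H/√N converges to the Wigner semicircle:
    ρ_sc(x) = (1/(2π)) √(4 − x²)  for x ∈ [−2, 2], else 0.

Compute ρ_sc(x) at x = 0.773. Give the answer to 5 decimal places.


ρ_sc(x) = (1/(2π)) √(4 − x²). With x = 0.773:
  4 − x² = 4 − (0.773)² = 4 − 0.597529 = 3.402471.
  √(4 − x²) = 1.844579.
  1/(2π) = 0.159155.
  ρ_sc(0.773) = 0.159155 · 1.844579 = 0.293574.

Rounded to 5 decimal places: ρ_sc(0.773) ≈ 0.29357.


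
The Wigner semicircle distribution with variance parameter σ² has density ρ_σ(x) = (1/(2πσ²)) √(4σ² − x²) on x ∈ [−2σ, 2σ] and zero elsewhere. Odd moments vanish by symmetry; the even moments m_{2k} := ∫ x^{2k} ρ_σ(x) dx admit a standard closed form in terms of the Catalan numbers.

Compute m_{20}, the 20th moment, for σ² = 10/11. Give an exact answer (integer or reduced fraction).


By the scaled semicircle moment identity, m_{2k} = σ^{2k} · C_k with k = 10.
C_10 = (1/(k+1)) · C(2k, k) = (1/11) · C(20, 10) = (1/11) · 184756 = 16796.
σ^{2k} = (σ²)^k = (10/11)^10 = 10000000000/25937424601.

Therefore m_{20} = σ^{20} · C_10 = (10000000000/25937424601) · 16796 = 167960000000000/25937424601.


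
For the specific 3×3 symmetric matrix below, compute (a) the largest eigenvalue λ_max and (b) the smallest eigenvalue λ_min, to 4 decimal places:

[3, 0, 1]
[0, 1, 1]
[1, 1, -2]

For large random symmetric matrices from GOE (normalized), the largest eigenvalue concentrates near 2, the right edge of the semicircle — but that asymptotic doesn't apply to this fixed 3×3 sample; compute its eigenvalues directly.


Since M is real symmetric, all three eigenvalues are real; they are the roots of det(λI − M) = λ³ − (tr M) λ² + s λ − det M, where s is the sum of the principal 2×2 minors.
tr M = 3 + 1 + (-2) = 2.
s = (3·1 − 0²) + (3·(-2) − 1²) + (1·(-2) − 1²) = 3 + (-7) + (-3) = -7.
det M (expand along row 1) = 3·(-3) − 0·(-1) + 1·(-1) = -10.
Characteristic polynomial: λ³ − 2λ² − 7λ + 10 = 0.
Substitute λ = y + (tr M)/3 = y + 0.666667 to remove the quadratic term: y³ + p·y + q = 0 with p = s − (tr M)²/3 = -8.333333 and q = −2(tr M)³/27 + (tr M)·s/3 − det M = 4.740741.
Three real roots ⇒ use the trigonometric (Viète) form: r = 2√(−p/3) = 3.333333, φ = arccos(3q/(p·r)) = arccos(-0.512000) = 2.108308 rad.
y_k = r·cos(φ/3 − 2πk/3) for k = 0, 1, 2 gives y = 2.543517, 0.594045, -3.137562.
λ_k = y_k + 0.666667 gives λ = 3.2102, 1.2607, -2.4709 (check: the sum is 2.0000 = tr M).

Hence λ_max = 3.2102 and λ_min = -2.4709.


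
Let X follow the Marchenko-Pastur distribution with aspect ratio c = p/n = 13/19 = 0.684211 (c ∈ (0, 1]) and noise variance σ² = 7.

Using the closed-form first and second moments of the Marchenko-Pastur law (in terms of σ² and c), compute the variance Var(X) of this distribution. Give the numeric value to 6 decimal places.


Recall the MP moments m_1 = E[X] = σ² and m_2 = E[X²] = σ⁴ (1 + c).
m_1 = E[X] = σ² = 7, so m_1² = 49.
m_2 = E[X²] = σ⁴ (1 + c) = 49 · (1 + 0.684211) = 49 · 1.684211 = 82.526316.
(Note m_2 − m_1² simplifies to c · σ⁴ = 0.684211 · 49.)

Var(X) = m_2 − m_1² = 82.526316 − 49 = 33.526316.


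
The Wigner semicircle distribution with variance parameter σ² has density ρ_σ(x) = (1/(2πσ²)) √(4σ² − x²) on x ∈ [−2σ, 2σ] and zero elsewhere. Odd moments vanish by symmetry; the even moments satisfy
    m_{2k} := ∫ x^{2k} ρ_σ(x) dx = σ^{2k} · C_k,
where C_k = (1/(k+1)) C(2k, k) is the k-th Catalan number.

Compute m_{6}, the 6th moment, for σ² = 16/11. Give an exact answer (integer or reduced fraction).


By the scaled semicircle moment identity, m_{2k} = σ^{2k} · C_k with k = 3.
C_3 = (1/(k+1)) · C(2k, k) = (1/4) · C(6, 3) = (1/4) · 20 = 5.
σ^{2k} = (σ²)^k = (16/11)^3 = 4096/1331.

Therefore m_{6} = σ^{6} · C_3 = (4096/1331) · 5 = 20480/1331.


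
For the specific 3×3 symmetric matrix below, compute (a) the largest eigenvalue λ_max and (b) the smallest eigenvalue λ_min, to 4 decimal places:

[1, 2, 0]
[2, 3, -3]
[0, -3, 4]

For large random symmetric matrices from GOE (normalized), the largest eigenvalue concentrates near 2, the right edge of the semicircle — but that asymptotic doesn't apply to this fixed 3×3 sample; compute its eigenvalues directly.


Since M is real symmetric, all three eigenvalues are real; they are the roots of det(λI − M) = λ³ − (tr M) λ² + s λ − det M, where s is the sum of the principal 2×2 minors.
tr M = 1 + 3 + 4 = 8.
s = (1·3 − 2²) + (1·4 − 0²) + (3·4 − (-3)²) = -1 + 4 + 3 = 6.
det M (expand along row 1) = 1·3 − 2·8 + 0·(-6) = -13.
Characteristic polynomial: λ³ − 8λ² + 6λ + 13 = 0.
Substitute λ = y + (tr M)/3 = y + 2.666667 to remove the quadratic term: y³ + p·y + q = 0 with p = s − (tr M)²/3 = -15.333333 and q = −2(tr M)³/27 + (tr M)·s/3 − det M = -8.925926.
Three real roots ⇒ use the trigonometric (Viète) form: r = 2√(−p/3) = 4.521553, φ = arccos(3q/(p·r)) = arccos(0.386234) = 1.174251 rad.
y_k = r·cos(φ/3 − 2πk/3) for k = 0, 1, 2 gives y = 4.179585, -0.595928, -3.583658.
λ_k = y_k + 2.666667 gives λ = 6.8463, 2.0707, -0.9170 (check: the sum is 8.0000 = tr M).

Hence λ_max = 6.8463 and λ_min = -0.9170.


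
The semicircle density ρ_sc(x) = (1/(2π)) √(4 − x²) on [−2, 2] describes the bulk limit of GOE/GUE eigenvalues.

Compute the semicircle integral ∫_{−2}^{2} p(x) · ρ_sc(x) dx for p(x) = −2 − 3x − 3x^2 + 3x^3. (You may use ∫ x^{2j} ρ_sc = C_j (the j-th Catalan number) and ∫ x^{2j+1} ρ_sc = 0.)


Write p(x) = Σ a_i x^i, split into monomials and integrate each against ρ_sc separately.
Using ∫ x^{2j} ρ_sc = C_j = (1/(j+1)) C(2j, j) (Catalan numbers) and ∫ x^{2j+1} ρ_sc = 0 (odd monomials vanish by symmetry):
  i = 0 (even): a_0 · C_{0} = -2 · 1 = -2
  i = 1 (odd): ∫ x^1 ρ_sc = 0 (vanishes)
  i = 2 (even): a_2 · C_{1} = -3 · 1 = -3
  i = 3 (odd): ∫ x^3 ρ_sc = 0 (vanishes)

Summing the contributions: ∫_{−2}^{2} p(x) ρ_sc(x) dx = (-2) + (-3) = -5.


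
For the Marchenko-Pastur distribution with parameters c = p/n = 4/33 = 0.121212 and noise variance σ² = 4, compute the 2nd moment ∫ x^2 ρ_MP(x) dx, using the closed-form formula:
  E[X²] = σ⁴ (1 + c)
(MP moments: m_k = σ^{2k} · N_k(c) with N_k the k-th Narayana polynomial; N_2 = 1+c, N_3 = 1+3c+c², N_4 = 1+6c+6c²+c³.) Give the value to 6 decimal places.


E[X²] = σ⁴ (1 + c) (second MP moment). With σ² = 4 (so σ⁴ = 16) and c = 4/33 = 0.121212: E[X²] = 16 · (1 + 0.121212) = 16 · 1.121212.

So E[X^2] = 17.939394.


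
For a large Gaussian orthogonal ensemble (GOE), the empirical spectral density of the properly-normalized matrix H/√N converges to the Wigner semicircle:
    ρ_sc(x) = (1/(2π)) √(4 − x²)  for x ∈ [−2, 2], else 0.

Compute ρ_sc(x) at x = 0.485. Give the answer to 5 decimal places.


ρ_sc(x) = (1/(2π)) √(4 − x²). With x = 0.485:
  4 − x² = 4 − (0.485)² = 4 − 0.235225 = 3.764775.
  √(4 − x²) = 1.940303.
  1/(2π) = 0.159155.
  ρ_sc(0.485) = 0.159155 · 1.940303 = 0.308809.

Rounded to 5 decimal places: ρ_sc(0.485) ≈ 0.30881.


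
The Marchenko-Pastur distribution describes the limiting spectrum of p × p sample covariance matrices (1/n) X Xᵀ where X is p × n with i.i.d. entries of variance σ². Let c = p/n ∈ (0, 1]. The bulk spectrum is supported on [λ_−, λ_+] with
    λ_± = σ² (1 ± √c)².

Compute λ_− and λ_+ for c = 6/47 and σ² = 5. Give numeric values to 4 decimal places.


c = 6/47 = 0.127660; √c = 0.357295.
λ_− = σ² (1 − √c)² = 5 · (1 − 0.357295)² = 5 · (0.642705)² = 2.065350.
λ_+ = σ² (1 + √c)² = 5 · (1 + 0.357295)² = 5 · (1.357295)² = 9.211246.

Rounded to 4 decimal places: λ_− ≈ 2.0653, λ_+ ≈ 9.2112.


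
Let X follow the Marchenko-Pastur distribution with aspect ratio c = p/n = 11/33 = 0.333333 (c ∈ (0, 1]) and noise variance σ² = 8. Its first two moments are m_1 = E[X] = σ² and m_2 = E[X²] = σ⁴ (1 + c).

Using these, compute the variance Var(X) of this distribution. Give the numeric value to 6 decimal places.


m_1 = E[X] = σ² = 8, so m_1² = 64.
m_2 = E[X²] = σ⁴ (1 + c) = 64 · (1 + 0.333333) = 64 · 1.333333 = 85.333333.
(Note m_2 − m_1² simplifies to c · σ⁴ = 0.333333 · 64.)

Var(X) = m_2 − m_1² = 85.333333 − 64 = 21.333333.


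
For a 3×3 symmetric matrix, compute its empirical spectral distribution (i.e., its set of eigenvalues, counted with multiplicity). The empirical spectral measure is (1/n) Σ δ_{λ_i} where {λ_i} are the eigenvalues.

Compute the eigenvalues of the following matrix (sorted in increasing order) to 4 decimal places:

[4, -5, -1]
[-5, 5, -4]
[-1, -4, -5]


Since M is real symmetric, all three eigenvalues are real; they are the roots of det(λI − M) = λ³ − (tr M) λ² + s λ − det M, where s is the sum of the principal 2×2 minors.
tr M = 4 + 5 + (-5) = 4.
s = (4·5 − (-5)²) + (4·(-5) − (-1)²) + (5·(-5) − (-4)²) = -5 + (-21) + (-41) = -67.
det M (expand along row 1) = 4·(-41) − (-5)·21 + (-1)·25 = -84.
Characteristic polynomial: λ³ − 4λ² − 67λ + 84 = 0.
Substitute λ = y + (tr M)/3 = y + 1.333333 to remove the quadratic term: y³ + p·y + q = 0 with p = s − (tr M)²/3 = -72.333333 and q = −2(tr M)³/27 + (tr M)·s/3 − det M = -10.074074.
Three real roots ⇒ use the trigonometric (Viète) form: r = 2√(−p/3) = 9.820613, φ = arccos(3q/(p·r)) = arccos(0.042545) = 1.528238 rad.
y_k = r·cos(φ/3 − 2πk/3) for k = 0, 1, 2 gives y = 8.573700, -0.139310, -8.434390.
λ_k = y_k + 1.333333 gives λ = 9.9070, 1.1940, -7.1011 (check: the sum is 4.0000 = tr M).

Eigenvalues sorted in increasing order: [-7.1011, 1.1940, 9.9070].


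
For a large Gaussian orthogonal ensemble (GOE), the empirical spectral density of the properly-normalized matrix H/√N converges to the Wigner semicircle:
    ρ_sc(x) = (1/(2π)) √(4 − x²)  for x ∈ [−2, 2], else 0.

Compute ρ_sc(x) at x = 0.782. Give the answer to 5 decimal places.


ρ_sc(x) = (1/(2π)) √(4 − x²). With x = 0.782:
  4 − x² = 4 − (0.782)² = 4 − 0.611524 = 3.388476.
  √(4 − x²) = 1.840781.
  1/(2π) = 0.159155.
  ρ_sc(0.782) = 0.159155 · 1.840781 = 0.292969.

Rounded to 5 decimal places: ρ_sc(0.782) ≈ 0.29297.


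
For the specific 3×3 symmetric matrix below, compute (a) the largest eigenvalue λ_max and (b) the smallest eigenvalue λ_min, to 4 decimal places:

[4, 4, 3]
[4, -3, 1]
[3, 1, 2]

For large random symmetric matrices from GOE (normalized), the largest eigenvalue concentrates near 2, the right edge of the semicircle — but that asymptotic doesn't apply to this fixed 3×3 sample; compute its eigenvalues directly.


Since M is real symmetric, all three eigenvalues are real; they are the roots of det(λI − M) = λ³ − (tr M) λ² + s λ − det M, where s is the sum of the principal 2×2 minors.
tr M = 4 + (-3) + 2 = 3.
s = (4·(-3) − 4²) + (4·2 − 3²) + ((-3)·2 − 1²) = -28 + (-1) + (-7) = -36.
det M (expand along row 1) = 4·(-7) − 4·5 + 3·13 = -9.
Characteristic polynomial: λ³ − 3λ² − 36λ + 9 = 0.
Substitute λ = y + (tr M)/3 = y + 1.000000 to remove the quadratic term: y³ + p·y + q = 0 with p = s − (tr M)²/3 = -39.000000 and q = −2(tr M)³/27 + (tr M)·s/3 − det M = -29.000000.
Three real roots ⇒ use the trigonometric (Viète) form: r = 2√(−p/3) = 7.211103, φ = arccos(3q/(p·r)) = arccos(0.309352) = 1.256285 rad.
y_k = r·cos(φ/3 − 2πk/3) for k = 0, 1, 2 gives y = 6.588014, -0.754608, -5.833407.
λ_k = y_k + 1.000000 gives λ = 7.5880, 0.2454, -4.8334 (check: the sum is 3.0000 = tr M).

Hence λ_max = 7.5880 and λ_min = -4.8334.


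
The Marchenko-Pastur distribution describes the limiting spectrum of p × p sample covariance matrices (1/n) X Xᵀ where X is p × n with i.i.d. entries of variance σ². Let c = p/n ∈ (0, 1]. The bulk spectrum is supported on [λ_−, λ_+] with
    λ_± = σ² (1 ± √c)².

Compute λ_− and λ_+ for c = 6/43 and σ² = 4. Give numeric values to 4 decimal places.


c = 6/43 = 0.139535; √c = 0.373544.
λ_− = σ² (1 − √c)² = 4 · (1 − 0.373544)² = 4 · (0.626456)² = 1.569790.
λ_+ = σ² (1 + √c)² = 4 · (1 + 0.373544)² = 4 · (1.373544)² = 7.546489.

Rounded to 4 decimal places: λ_− ≈ 1.5698, λ_+ ≈ 7.5465.


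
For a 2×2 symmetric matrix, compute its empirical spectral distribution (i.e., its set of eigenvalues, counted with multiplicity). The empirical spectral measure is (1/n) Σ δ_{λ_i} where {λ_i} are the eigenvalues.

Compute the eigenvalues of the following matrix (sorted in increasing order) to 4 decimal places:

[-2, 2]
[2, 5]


Since M is real symmetric, both eigenvalues are real; they are the roots of det(λI − M) = λ² − (tr M) λ + det M.
tr M = -2 + 5 = 3.
det M = (-2)·5 − 2² = -10 − 4 = -14.
Characteristic polynomial: λ² − 3λ − 14 = 0.
Discriminant Δ = (tr M)² − 4·det M = 9 − (-56) = 65; √Δ = 8.062258.
λ = (tr M ± √Δ)/2 = (3 ± 8.062258)/2, giving (tr M − √Δ)/2 = -2.5311 and (tr M + √Δ)/2 = 5.5311.

Eigenvalues sorted in increasing order: [-2.5311, 5.5311].


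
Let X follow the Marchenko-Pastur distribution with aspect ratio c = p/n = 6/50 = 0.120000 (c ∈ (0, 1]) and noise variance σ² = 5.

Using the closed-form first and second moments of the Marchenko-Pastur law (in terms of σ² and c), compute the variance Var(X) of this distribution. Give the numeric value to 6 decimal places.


Recall the MP moments m_1 = E[X] = σ² and m_2 = E[X²] = σ⁴ (1 + c).
m_1 = E[X] = σ² = 5, so m_1² = 25.
m_2 = E[X²] = σ⁴ (1 + c) = 25 · (1 + 0.120000) = 25 · 1.120000 = 28.000000.
(Note m_2 − m_1² simplifies to c · σ⁴ = 0.120000 · 25.)

Var(X) = m_2 − m_1² = 28.000000 − 25 = 3.000000.


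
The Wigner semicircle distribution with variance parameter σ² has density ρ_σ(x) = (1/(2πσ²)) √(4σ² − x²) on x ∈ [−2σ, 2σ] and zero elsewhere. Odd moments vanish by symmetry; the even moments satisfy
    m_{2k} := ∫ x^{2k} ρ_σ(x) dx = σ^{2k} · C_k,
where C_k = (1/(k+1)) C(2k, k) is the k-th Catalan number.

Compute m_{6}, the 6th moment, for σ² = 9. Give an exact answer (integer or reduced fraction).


By the scaled semicircle moment identity, m_{2k} = σ^{2k} · C_k with k = 3.
C_3 = (1/(k+1)) · C(2k, k) = (1/4) · C(6, 3) = (1/4) · 20 = 5.
σ^{2k} = (σ²)^k = (9)^3 = 729.

Therefore m_{6} = σ^{6} · C_3 = 729 · 5 = 3645.


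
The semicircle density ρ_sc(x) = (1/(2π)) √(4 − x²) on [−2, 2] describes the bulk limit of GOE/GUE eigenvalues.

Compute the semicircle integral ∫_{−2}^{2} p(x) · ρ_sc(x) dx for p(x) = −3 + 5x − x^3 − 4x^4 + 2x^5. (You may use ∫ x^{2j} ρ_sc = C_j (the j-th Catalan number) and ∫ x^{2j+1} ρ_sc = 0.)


Write p(x) = Σ a_i x^i, split into monomials and integrate each against ρ_sc separately.
Using ∫ x^{2j} ρ_sc = C_j = (1/(j+1)) C(2j, j) (Catalan numbers) and ∫ x^{2j+1} ρ_sc = 0 (odd monomials vanish by symmetry):
  i = 0 (even): a_0 · C_{0} = -3 · 1 = -3
  i = 1 (odd): ∫ x^1 ρ_sc = 0 (vanishes)
  i = 3 (odd): ∫ x^3 ρ_sc = 0 (vanishes)
  i = 4 (even): a_4 · C_{2} = -4 · 2 = -8
  i = 5 (odd): ∫ x^5 ρ_sc = 0 (vanishes)

Summing the contributions: ∫_{−2}^{2} p(x) ρ_sc(x) dx = (-3) + (-8) = -11.


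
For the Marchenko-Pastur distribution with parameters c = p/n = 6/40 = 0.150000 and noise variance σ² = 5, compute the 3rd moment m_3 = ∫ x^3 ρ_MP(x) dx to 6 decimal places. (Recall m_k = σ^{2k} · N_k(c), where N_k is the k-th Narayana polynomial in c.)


E[X³] = σ⁶ (1 + 3c + c²) (third MP moment). With σ² = 5 (so σ⁶ = 125) and c = 6/40 = 0.150000: E[X³] = 125 · (1 + 3·0.150000 + (0.150000)²) = 125 · 1.472500.

So E[X^3] = 184.062500.


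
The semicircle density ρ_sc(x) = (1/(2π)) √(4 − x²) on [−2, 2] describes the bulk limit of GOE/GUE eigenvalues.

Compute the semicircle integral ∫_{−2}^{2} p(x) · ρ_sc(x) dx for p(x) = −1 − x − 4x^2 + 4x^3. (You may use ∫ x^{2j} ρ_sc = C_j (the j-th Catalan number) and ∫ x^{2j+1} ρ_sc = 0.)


Write p(x) = Σ a_i x^i, split into monomials and integrate each against ρ_sc separately.
Using ∫ x^{2j} ρ_sc = C_j = (1/(j+1)) C(2j, j) (Catalan numbers) and ∫ x^{2j+1} ρ_sc = 0 (odd monomials vanish by symmetry):
  i = 0 (even): a_0 · C_{0} = -1 · 1 = -1
  i = 1 (odd): ∫ x^1 ρ_sc = 0 (vanishes)
  i = 2 (even): a_2 · C_{1} = -4 · 1 = -4
  i = 3 (odd): ∫ x^3 ρ_sc = 0 (vanishes)

Summing the contributions: ∫_{−2}^{2} p(x) ρ_sc(x) dx = (-1) + (-4) = -5.


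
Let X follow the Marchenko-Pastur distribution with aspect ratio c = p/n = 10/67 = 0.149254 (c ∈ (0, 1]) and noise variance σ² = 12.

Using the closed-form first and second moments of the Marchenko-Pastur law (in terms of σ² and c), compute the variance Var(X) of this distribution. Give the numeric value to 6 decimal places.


Recall the MP moments m_1 = E[X] = σ² and m_2 = E[X²] = σ⁴ (1 + c).
m_1 = E[X] = σ² = 12, so m_1² = 144.
m_2 = E[X²] = σ⁴ (1 + c) = 144 · (1 + 0.149254) = 144 · 1.149254 = 165.492537.
(Note m_2 − m_1² simplifies to c · σ⁴ = 0.149254 · 144.)

Var(X) = m_2 − m_1² = 165.492537 − 144 = 21.492537.


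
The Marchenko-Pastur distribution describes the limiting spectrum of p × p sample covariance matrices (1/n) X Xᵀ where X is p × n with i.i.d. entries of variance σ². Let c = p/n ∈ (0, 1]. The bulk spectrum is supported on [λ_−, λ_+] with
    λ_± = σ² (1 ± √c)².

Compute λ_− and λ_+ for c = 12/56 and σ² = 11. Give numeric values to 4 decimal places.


c = 12/56 = 0.214286; √c = 0.462910.
λ_− = σ² (1 − √c)² = 11 · (1 − 0.462910)² = 11 · (0.537090)² = 3.173122.
λ_+ = σ² (1 + √c)² = 11 · (1 + 0.462910)² = 11 · (1.462910)² = 23.541164.

Rounded to 4 decimal places: λ_− ≈ 3.1731, λ_+ ≈ 23.5412.


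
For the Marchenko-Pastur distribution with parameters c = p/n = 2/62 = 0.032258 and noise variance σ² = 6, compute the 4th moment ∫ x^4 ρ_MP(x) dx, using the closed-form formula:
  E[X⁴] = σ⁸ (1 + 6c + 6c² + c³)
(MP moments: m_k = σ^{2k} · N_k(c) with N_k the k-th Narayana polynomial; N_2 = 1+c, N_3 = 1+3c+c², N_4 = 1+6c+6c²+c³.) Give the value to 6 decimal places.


E[X⁴] = σ⁸ (1 + 6c + 6c² + c³) (fourth MP moment). With σ² = 6 (so σ⁸ = 1296) and c = 2/62 = 0.032258: E[X⁴] = 1296 · (1 + 6·0.032258 + 6·(0.032258)² + (0.032258)³) = 1296 · 1.199825.

So E[X^4] = 1554.973784.


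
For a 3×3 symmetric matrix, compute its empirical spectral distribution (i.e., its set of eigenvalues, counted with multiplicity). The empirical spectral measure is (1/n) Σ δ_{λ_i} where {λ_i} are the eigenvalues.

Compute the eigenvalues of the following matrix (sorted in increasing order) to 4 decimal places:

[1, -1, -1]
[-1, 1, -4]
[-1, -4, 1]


Since M is real symmetric, all three eigenvalues are real; they are the roots of det(λI − M) = λ³ − (tr M) λ² + s λ − det M, where s is the sum of the principal 2×2 minors.
tr M = 1 + 1 + 1 = 3.
s = (1·1 − (-1)²) + (1·1 − (-1)²) + (1·1 − (-4)²) = 0 + 0 + (-15) = -15.
det M (expand along row 1) = 1·(-15) − (-1)·(-5) + (-1)·5 = -25.
Characteristic polynomial: λ³ − 3λ² − 15λ + 25 = 0.
Substitute λ = y + (tr M)/3 = y + 1.000000 to remove the quadratic term: y³ + p·y + q = 0 with p = s − (tr M)²/3 = -18.000000 and q = −2(tr M)³/27 + (tr M)·s/3 − det M = 8.000000.
Three real roots ⇒ use the trigonometric (Viète) form: r = 2√(−p/3) = 4.898979, φ = arccos(3q/(p·r)) = arccos(-0.272166) = 1.846439 rad.
y_k = r·cos(φ/3 − 2πk/3) for k = 0, 1, 2 gives y = 4.000000, 0.449490, -4.449490.
λ_k = y_k + 1.000000 gives λ = 5.0000, 1.4495, -3.4495 (check: the sum is 3.0000 = tr M).

Eigenvalues sorted in increasing order: [-3.4495, 1.4495, 5.0000].


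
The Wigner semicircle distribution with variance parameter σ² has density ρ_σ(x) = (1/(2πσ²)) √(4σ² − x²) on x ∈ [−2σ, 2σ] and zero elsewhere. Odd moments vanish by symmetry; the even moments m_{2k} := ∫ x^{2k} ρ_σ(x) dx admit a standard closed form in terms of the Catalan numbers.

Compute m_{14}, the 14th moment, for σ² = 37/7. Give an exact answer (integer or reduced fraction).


By the scaled semicircle moment identity, m_{2k} = σ^{2k} · C_k with k = 7.
C_7 = (1/(k+1)) · C(2k, k) = (1/8) · C(14, 7) = (1/8) · 3432 = 429.
σ^{2k} = (σ²)^k = (37/7)^7 = 94931877133/823543.

Therefore m_{14} = σ^{14} · C_7 = (94931877133/823543) · 429 = 40725775290057/823543.


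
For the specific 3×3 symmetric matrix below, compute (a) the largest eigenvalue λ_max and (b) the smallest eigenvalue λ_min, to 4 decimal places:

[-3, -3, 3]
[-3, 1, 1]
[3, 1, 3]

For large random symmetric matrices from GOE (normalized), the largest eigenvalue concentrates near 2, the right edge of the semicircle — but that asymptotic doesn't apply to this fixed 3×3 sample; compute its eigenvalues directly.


Since M is real symmetric, all three eigenvalues are real; they are the roots of det(λI − M) = λ³ − (tr M) λ² + s λ − det M, where s is the sum of the principal 2×2 minors.
tr M = -3 + 1 + 3 = 1.
s = ((-3)·1 − (-3)²) + ((-3)·3 − 3²) + (1·3 − 1²) = -12 + (-18) + 2 = -28.
det M (expand along row 1) = (-3)·2 − (-3)·(-12) + 3·(-6) = -60.
Characteristic polynomial: λ³ − λ² − 28λ + 60 = 0.
Substitute λ = y + (tr M)/3 = y + 0.333333 to remove the quadratic term: y³ + p·y + q = 0 with p = s − (tr M)²/3 = -28.333333 and q = −2(tr M)³/27 + (tr M)·s/3 − det M = 50.592593.
Three real roots ⇒ use the trigonometric (Viète) form: r = 2√(−p/3) = 6.146363, φ = arccos(3q/(p·r)) = arccos(-0.871550) = 2.629151 rad.
y_k = r·cos(φ/3 − 2πk/3) for k = 0, 1, 2 gives y = 3.933268, 2.123646, -6.056913.
λ_k = y_k + 0.333333 gives λ = 4.2666, 2.4570, -5.7236 (check: the sum is 1.0000 = tr M).

Hence λ_max = 4.2666 and λ_min = -5.7236.


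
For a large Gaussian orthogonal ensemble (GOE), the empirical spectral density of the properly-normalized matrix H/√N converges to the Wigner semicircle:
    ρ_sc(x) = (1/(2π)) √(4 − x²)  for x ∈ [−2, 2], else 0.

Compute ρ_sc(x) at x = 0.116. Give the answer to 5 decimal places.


ρ_sc(x) = (1/(2π)) √(4 − x²). With x = 0.116:
  4 − x² = 4 − (0.116)² = 4 − 0.013456 = 3.986544.
  √(4 − x²) = 1.996633.
  1/(2π) = 0.159155.
  ρ_sc(0.116) = 0.159155 · 1.996633 = 0.317774.

Rounded to 5 decimal places: ρ_sc(0.116) ≈ 0.31777.


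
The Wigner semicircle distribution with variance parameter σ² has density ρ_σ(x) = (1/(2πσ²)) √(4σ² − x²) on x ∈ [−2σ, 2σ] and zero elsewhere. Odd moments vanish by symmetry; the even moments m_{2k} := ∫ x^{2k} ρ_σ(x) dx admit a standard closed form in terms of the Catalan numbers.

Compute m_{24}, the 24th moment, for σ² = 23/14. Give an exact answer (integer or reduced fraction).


By the scaled semicircle moment identity, m_{2k} = σ^{2k} · C_k with k = 12.
C_12 = (1/(k+1)) · C(2k, k) = (1/13) · C(24, 12) = (1/13) · 2704156 = 208012.
σ^{2k} = (σ²)^k = (23/14)^12 = 21914624432020321/56693912375296.

Therefore m_{24} = σ^{24} · C_12 = (21914624432020321/56693912375296) · 208012 = 162803744905478964709/2024782584832.


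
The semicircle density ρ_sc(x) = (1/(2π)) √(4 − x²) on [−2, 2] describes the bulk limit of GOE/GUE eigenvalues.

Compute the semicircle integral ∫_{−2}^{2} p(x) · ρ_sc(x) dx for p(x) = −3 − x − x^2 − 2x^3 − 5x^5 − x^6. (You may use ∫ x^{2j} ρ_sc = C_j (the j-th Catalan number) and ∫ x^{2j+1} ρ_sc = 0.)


Write p(x) = Σ a_i x^i, split into monomials and integrate each against ρ_sc separately.
Using ∫ x^{2j} ρ_sc = C_j = (1/(j+1)) C(2j, j) (Catalan numbers) and ∫ x^{2j+1} ρ_sc = 0 (odd monomials vanish by symmetry):
  i = 0 (even): a_0 · C_{0} = -3 · 1 = -3
  i = 1 (odd): ∫ x^1 ρ_sc = 0 (vanishes)
  i = 2 (even): a_2 · C_{1} = -1 · 1 = -1
  i = 3 (odd): ∫ x^3 ρ_sc = 0 (vanishes)
  i = 5 (odd): ∫ x^5 ρ_sc = 0 (vanishes)
  i = 6 (even): a_6 · C_{3} = -1 · 5 = -5

Summing the contributions: ∫_{−2}^{2} p(x) ρ_sc(x) dx = (-3) + (-1) + (-5) = -9.


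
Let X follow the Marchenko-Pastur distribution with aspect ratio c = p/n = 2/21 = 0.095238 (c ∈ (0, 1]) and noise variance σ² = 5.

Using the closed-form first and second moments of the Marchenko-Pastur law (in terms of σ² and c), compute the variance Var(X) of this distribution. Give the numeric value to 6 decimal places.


Recall the MP moments m_1 = E[X] = σ² and m_2 = E[X²] = σ⁴ (1 + c).
m_1 = E[X] = σ² = 5, so m_1² = 25.
m_2 = E[X²] = σ⁴ (1 + c) = 25 · (1 + 0.095238) = 25 · 1.095238 = 27.380952.
(Note m_2 − m_1² simplifies to c · σ⁴ = 0.095238 · 25.)

Var(X) = m_2 − m_1² = 27.380952 − 25 = 2.380952.


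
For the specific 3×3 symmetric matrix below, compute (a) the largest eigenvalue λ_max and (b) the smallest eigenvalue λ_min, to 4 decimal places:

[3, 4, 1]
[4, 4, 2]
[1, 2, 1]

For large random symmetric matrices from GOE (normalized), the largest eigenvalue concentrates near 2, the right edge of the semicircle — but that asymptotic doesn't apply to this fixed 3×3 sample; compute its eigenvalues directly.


Since M is real symmetric, all three eigenvalues are real; they are the roots of det(λI − M) = λ³ − (tr M) λ² + s λ − det M, where s is the sum of the principal 2×2 minors.
tr M = 3 + 4 + 1 = 8.
s = (3·4 − 4²) + (3·1 − 1²) + (4·1 − 2²) = -4 + 2 + 0 = -2.
det M (expand along row 1) = 3·0 − 4·2 + 1·4 = -4.
Characteristic polynomial: λ³ − 8λ² − 2λ + 4 = 0.
Substitute λ = y + (tr M)/3 = y + 2.666667 to remove the quadratic term: y³ + p·y + q = 0 with p = s − (tr M)²/3 = -23.333333 and q = −2(tr M)³/27 + (tr M)·s/3 − det M = -39.259259.
Three real roots ⇒ use the trigonometric (Viète) form: r = 2√(−p/3) = 5.577734, φ = arccos(3q/(p·r)) = arccos(0.904959) = 0.439513 rad.
y_k = r·cos(φ/3 − 2πk/3) for k = 0, 1, 2 gives y = 5.517981, -2.053836, -3.464146.
λ_k = y_k + 2.666667 gives λ = 8.1846, 0.6128, -0.7975 (check: the sum is 8.0000 = tr M).

Hence λ_max = 8.1846 and λ_min = -0.7975.


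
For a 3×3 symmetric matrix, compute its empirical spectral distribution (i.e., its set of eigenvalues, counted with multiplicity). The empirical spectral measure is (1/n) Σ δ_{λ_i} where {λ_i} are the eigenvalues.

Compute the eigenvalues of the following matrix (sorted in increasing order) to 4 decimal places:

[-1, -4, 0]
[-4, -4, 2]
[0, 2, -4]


Since M is real symmetric, all three eigenvalues are real; they are the roots of det(λI − M) = λ³ − (tr M) λ² + s λ − det M, where s is the sum of the principal 2×2 minors.
tr M = -1 + (-4) + (-4) = -9.
s = ((-1)·(-4) − (-4)²) + ((-1)·(-4) − 0²) + ((-4)·(-4) − 2²) = -12 + 4 + 12 = 4.
det M (expand along row 1) = (-1)·12 − (-4)·16 + 0·(-8) = 52.
Characteristic polynomial: λ³ + 9λ² + 4λ − 52 = 0.
Substitute λ = y + (tr M)/3 = y − 3.000000 to remove the quadratic term: y³ + p·y + q = 0 with p = s − (tr M)²/3 = -23.000000 and q = −2(tr M)³/27 + (tr M)·s/3 − det M = -10.000000.
Three real roots ⇒ use the trigonometric (Viète) form: r = 2√(−p/3) = 5.537749, φ = arccos(3q/(p·r)) = arccos(0.235538) = 1.333025 rad.
y_k = r·cos(φ/3 − 2πk/3) for k = 0, 1, 2 gives y = 5.000000, -0.438447, -4.561553.
λ_k = y_k − 3.000000 gives λ = 2.0000, -3.4384, -7.5616 (check: the sum is -9.0000 = tr M).

Eigenvalues sorted in increasing order: [-7.5616, -3.4384, 2.0000].
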